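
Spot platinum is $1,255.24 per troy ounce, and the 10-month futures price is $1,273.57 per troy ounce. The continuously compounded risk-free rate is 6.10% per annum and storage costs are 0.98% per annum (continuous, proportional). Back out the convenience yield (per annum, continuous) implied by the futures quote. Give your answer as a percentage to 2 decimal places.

5.34%

F = S·e^((r+u−y)T) ⇒ (r+u−y) = ln(F/S)/T
ln(1273.57/1255.24) = 0.014497; /T ⇒ 0.017396
y = r + u − ln(F/S)/T = 0.0610 + 0.0098 − 0.017396 = 0.053404
y = 5.34%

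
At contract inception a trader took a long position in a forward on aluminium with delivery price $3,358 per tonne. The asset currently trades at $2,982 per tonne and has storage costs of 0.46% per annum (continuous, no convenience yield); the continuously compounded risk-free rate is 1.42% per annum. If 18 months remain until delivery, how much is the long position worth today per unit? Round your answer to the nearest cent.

-$284.58 per tonne

Current fair forward for the remaining 18 months: F = S·e^((r + u)·T), (r + u) = 0.0142 + 0.0046 = 0.0188
F = 2982 · e^(0.0188 × 18/12) = 2982 × 1.02860138 = 3067.2893
Value of long forward = (F − K)·e^(−rT) = (3067.2893 − 3358) · e^(−0.0142·18/12)
= -290.7107 × 0.97892524 = -284.58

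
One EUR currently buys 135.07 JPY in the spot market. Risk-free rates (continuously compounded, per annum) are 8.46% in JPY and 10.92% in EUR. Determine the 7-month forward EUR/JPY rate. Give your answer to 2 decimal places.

133.15

F = S·e^((r_JPY − r_EUR)T) = 135.07 · e^((0.0846 − 0.1092) × 7/12)
= 135.07 · e^-0.014350 = 135.07 × 0.985752
F = 133.15 JPY per EUR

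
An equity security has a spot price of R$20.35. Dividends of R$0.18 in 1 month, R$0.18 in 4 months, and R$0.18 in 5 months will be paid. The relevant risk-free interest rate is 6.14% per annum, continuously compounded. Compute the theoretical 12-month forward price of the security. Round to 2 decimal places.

PV(dividends) I = 0.18·e^(−0.0614·1/12) + 0.18·e^(−0.0614·4/12) + 0.18·e^(−0.0614·5/12)
I = 0.1791 + 0.1764 + 0.1755 = 0.5310
F = (S − I)·e^(rT) = (20.35 − 0.5310) · e^(0.0614·12/12)
= 19.8190 · e^0.061400 = 19.8190 × 1.063324 = R$21.07

R$21.07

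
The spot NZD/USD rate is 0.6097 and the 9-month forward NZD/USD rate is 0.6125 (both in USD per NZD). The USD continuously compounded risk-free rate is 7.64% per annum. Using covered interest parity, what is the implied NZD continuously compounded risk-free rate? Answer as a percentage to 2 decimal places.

7.03%

F = S·e^((r_USD − r_NZD)T) ⇒ r_NZD = r_USD − ln(F/S)/T
ln(0.6125/0.6097) = 0.004582; /(9/12) = 0.006109
r_NZD = 0.0764 − 0.006109 = 0.070291
r_NZD = 7.03%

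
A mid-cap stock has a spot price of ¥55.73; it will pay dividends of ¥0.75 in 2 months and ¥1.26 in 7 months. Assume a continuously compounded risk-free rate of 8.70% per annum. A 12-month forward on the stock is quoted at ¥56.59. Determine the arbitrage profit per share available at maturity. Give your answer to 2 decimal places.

¥2.09 per share

PV(dividends) I = 0.75·e^(−0.0870·2/12) + 1.26·e^(−0.0870·7/12) = 1.9369
Fair forward F* = (S − I)·e^(rT) = (55.73 − 1.9369)·e^0.087000 = 53.7931 × 1.090897 = 58.6827
Market ¥56.59 < fair 58.6827: forward underpriced → reverse cash-and-carry (short the stock, invest proceeds at r, pay the dividends, go long the forward).
Profit at T = |F_mkt − F*| = |56.59 − 58.6827| = ¥2.09 per share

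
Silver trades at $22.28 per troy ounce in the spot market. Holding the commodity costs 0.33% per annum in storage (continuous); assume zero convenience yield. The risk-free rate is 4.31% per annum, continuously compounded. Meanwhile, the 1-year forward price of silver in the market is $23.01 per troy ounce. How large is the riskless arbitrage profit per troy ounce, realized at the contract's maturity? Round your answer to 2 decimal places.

$0.33 per troy ounce

Fair forward: F* = S·e^(carry·T), with carry = (r + u) = 0.0431 + 0.0033 = 0.0464
F* = 22.28 · e^(0.0464 × 1) = 22.28 · e^0.046400 = 22.28 × 1.047493 = $23.3381
Market $23.01 < fair $23.3381: forward underpriced → reverse cash-and-carry (short spot, go long the forward).
At maturity, profit = |F_mkt − F*| = |23.01 − 23.3381| = $0.33 per troy ounce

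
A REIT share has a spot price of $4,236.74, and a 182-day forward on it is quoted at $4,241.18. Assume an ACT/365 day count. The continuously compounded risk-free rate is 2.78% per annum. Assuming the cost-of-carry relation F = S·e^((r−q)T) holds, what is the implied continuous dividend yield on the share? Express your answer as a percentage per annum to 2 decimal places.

From F = S·e^((r−q)T): (r − q) = ln(F/S)/T
ln(4241.18/4236.74) = ln(1.001048) = 0.001047
(r − q) = 0.001047 / (182/365) = 0.002100
q = r − ln(F/S)/T = 0.0278 − 0.002100 = 0.025700
q = 2.57%

2.57%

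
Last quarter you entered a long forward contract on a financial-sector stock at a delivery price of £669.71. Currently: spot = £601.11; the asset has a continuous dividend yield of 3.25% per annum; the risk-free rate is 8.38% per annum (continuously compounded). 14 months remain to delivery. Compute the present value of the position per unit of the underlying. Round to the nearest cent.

-£28.59

Current fair forward for the remaining 14 months: F = S·e^((r − q)·T), (r − q) = 0.0838 − 0.0325 = 0.0513
F = 601.11 · e^(0.0513 × 14/12) = 601.11 × 1.061677 = 638.1847
Value of long forward = (F − K)·e^(−rT) = (638.1847 − 669.71) · e^(−0.0838·14/12)
= -31.5253 × 0.906860 = -28.59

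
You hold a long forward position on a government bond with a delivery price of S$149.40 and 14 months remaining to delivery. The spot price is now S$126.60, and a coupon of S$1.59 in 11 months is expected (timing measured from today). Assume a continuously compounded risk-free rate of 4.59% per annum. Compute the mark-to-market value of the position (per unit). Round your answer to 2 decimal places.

PV(remaining coupons) I = 1.59·e^(−0.0459·11/12) = 1.5245
Current forward F = (S − I)·e^(rT) = (126.60 − 1.5245)·e^(0.0459·14/12) = 125.0755 × 1.055010 = 131.9559
Value (long) = (F − K)·e^(−rT) = (131.9559 − 149.40) × 0.947859 = -16.5345
Value = -S$16.53

-S$16.53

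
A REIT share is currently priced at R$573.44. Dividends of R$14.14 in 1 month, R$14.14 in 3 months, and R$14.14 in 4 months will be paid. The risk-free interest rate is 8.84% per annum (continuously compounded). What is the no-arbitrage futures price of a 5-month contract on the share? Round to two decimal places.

R$551.80

PV(dividends) I = 14.14·e^(−0.0884·1/12) + 14.14·e^(−0.0884·3/12) + 14.14·e^(−0.0884·4/12)
I = 14.0362 + 13.8309 + 13.7294 = 41.5965
F = (S − I)·e^(rT) = (573.44 − 41.5965) · e^(0.0884·5/12)
= 531.8435 · e^0.036833 = 531.8435 × 1.037520 = R$551.80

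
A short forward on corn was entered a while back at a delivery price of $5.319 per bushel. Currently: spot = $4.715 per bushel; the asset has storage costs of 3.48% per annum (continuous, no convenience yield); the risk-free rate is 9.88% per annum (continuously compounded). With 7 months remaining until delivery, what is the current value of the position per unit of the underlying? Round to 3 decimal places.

Current fair forward for the remaining 7 months: F = S·e^((r + u)·T), (r + u) = 0.0988 + 0.0348 = 0.1336
F = 4.715 · e^(0.1336 × 7/12) = 4.715 × 1.081051 = 5.0972
Value of long forward = (F − K)·e^(−rT) = (5.0972 − 5.319) · e^(−0.0988·7/12)
= -0.2218 × 0.943996 = -0.209
Short position value = −(long value) = $0.209

$0.209 per bushel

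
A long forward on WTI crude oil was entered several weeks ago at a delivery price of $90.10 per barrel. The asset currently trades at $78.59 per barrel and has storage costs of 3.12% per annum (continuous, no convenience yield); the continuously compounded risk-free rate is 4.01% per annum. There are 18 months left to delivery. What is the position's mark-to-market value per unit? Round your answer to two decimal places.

-$2.48 per barrel

Current fair forward for the remaining 18 months: F = S·e^((r + u)·T), (r + u) = 0.0401 + 0.0312 = 0.0713
F = 78.59 · e^(0.0713 × 18/12) = 78.59 × 1.112879 = 87.4612
Value of long forward = (F − K)·e^(−rT) = (87.4612 − 90.10) · e^(−0.0401·18/12)
= -2.6388 × 0.941623 = -2.48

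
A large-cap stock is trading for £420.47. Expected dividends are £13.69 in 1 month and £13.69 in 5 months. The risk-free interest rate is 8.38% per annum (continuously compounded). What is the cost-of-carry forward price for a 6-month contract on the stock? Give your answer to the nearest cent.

PV(dividends) I = 13.69·e^(−0.0838·1/12) + 13.69·e^(−0.0838·5/12)
I = 13.5947 + 13.2202 = 26.8149
F = (S − I)·e^(rT) = (420.47 − 26.8149) · e^(0.0838·6/12)
= 393.6551 · e^0.041900 = 393.6551 × 1.042790 = £410.50

£410.50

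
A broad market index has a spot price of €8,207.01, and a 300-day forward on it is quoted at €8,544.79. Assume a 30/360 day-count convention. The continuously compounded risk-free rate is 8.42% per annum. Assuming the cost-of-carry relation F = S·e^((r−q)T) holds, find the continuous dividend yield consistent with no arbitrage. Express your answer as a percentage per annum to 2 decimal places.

3.58%

From F = S·e^((r−q)T): (r − q) = ln(F/S)/T
ln(8544.79/8207.01) = ln(1.041157) = 0.040333
(r − q) = 0.040333 / (300/360) = 0.048400
q = r − ln(F/S)/T = 0.0842 − 0.048400 = 0.035800
q = 3.58%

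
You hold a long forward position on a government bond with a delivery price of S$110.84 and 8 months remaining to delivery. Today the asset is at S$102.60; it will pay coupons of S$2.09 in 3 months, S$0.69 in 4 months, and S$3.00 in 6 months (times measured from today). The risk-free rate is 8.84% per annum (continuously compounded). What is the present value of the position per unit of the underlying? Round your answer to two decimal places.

-S$7.48

PV(remaining coupons) I = 2.09·e^(−0.0884·3/12) + 0.69·e^(−0.0884·4/12) + 3.00·e^(−0.0884·6/12) = 5.5846
Current forward F = (S − I)·e^(rT) = (102.60 − 5.5846)·e^(0.0884·8/12) = 97.0154 × 1.060705 = 102.9047
Value (long) = (F − K)·e^(−rT) = (102.9047 − 110.84) × 0.942770 = -7.4812
Value = -S$7.48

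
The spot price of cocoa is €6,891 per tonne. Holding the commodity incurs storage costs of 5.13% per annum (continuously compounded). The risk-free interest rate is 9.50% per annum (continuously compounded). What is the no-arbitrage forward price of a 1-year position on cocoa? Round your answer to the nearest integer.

€7,977 per tonne

Net carry = r + u − y = 0.0950 + 0.0513 − 0.0000 = 0.1463
F = S·e^((r+u−y)T) = 6891 · e^(0.1463 × 1) = 6891 · e^0.146300
= 6891 × 1.157543 = €7,977 per tonne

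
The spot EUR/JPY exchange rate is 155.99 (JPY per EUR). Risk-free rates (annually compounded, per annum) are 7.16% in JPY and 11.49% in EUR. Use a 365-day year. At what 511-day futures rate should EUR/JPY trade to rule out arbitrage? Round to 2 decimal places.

147.57

By covered interest parity, F = S · (1+r_JPY)^T / (1+r_EUR)^T
= 155.99 × 1.101655 / 1.164475 = 155.99 × 0.946053
F = 147.57 JPY per EUR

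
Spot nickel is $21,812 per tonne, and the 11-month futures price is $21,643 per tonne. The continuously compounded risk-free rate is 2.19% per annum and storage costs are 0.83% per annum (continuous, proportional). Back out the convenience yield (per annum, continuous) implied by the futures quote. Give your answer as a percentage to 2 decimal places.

3.87%

F = S·e^((r+u−y)T) ⇒ (r+u−y) = ln(F/S)/T
ln(21643/21812) = -0.007778; /T ⇒ -0.008485
y = r + u − ln(F/S)/T = 0.0219 + 0.0083 + 0.008485 = 0.038685
y = 3.87%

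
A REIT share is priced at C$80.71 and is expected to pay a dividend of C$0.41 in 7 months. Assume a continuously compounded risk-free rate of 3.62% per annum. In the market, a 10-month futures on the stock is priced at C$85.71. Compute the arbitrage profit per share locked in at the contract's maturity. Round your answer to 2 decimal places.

PV(dividends) I = 0.41·e^(−0.0362·7/12) = 0.4014
Fair futures F* = (S − I)·e^(rT) = (80.71 − 0.4014)·e^0.030167 = 80.3086 × 1.030627 = 82.7682
Market C$85.71 > fair 82.7682: forward overpriced → cash-and-carry (borrow at r, buy the stock and collect the dividends, short the forward).
Profit at T = |F_mkt − F*| = |85.71 − 82.7682| = C$2.94 per share

C$2.94 per share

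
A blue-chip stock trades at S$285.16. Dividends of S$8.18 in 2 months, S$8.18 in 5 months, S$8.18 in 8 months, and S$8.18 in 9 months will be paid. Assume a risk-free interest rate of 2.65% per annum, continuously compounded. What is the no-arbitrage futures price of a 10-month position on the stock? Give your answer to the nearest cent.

S$258.52

PV(dividends) I = 8.18·e^(−0.0265·2/12) + 8.18·e^(−0.0265·5/12) + 8.18·e^(−0.0265·8/12) + 8.18·e^(−0.0265·9/12)
I = 8.1440 + 8.0902 + 8.0368 + 8.0190 = 32.2900
F = (S − I)·e^(rT) = (285.16 − 32.2900) · e^(0.0265·10/12)
= 252.8700 · e^0.022083 = 252.8700 × 1.022329 = S$258.52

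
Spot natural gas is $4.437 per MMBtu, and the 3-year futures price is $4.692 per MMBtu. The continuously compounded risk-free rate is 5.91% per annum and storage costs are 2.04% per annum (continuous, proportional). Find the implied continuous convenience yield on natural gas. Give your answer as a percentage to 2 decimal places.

6.09%

F = S·e^((r+u−y)T) ⇒ (r+u−y) = ln(F/S)/T
ln(4.692/4.437) = 0.055880; /T ⇒ 0.018627
y = r + u − ln(F/S)/T = 0.0591 + 0.0204 − 0.018627 = 0.060873
y = 6.09%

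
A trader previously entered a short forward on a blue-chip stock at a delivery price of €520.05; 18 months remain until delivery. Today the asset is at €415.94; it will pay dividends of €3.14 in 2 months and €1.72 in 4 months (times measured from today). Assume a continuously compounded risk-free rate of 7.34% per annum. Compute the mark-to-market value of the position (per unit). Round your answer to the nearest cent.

€54.67

PV(remaining dividends) I = 3.14·e^(−0.0734·2/12) + 1.72·e^(−0.0734·4/12) = 4.7802
Current forward F = (S − I)·e^(rT) = (415.94 − 4.7802)·e^(0.0734·18/12) = 411.1598 × 1.116390 = 459.0147
Value (long) = (F − K)·e^(−rT) = (459.0147 − 520.05) × 0.895745 = -54.6721
Short position value = −(long value) = €54.67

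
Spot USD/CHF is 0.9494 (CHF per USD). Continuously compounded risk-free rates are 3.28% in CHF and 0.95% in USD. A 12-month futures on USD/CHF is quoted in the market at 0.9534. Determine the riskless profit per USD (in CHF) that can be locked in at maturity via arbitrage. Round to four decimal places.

Fair futures: F* = S·e^(carry·T), with carry = (r_CHF − r_USD) = 0.0328 − 0.0095 = 0.0233
F* = 0.9494 · e^(0.0233 × 12/12) = 0.9494 · e^0.023300 = 0.9494 × 1.023574 = 0.9718
Market 0.9534 < fair 0.9718: forward underpriced → reverse cash-and-carry (short spot, go long the forward).
At maturity, profit = |F_mkt − F*| = |0.9534 − 0.9718| = 0.0184 per USD (in CHF)

0.0184 per USD (in CHF)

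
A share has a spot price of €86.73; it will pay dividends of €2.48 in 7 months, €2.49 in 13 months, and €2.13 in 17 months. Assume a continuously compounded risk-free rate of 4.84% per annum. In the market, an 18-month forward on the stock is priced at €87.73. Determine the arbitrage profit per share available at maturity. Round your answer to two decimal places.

PV(dividends) I = 2.48·e^(−0.0484·7/12) + 2.49·e^(−0.0484·13/12) + 2.13·e^(−0.0484·17/12) = 6.7626
Fair forward F* = (S − I)·e^(rT) = (86.73 − 6.7626)·e^0.072600 = 79.9674 × 1.075300 = 85.9889
Market €87.73 > fair 85.9889: forward overpriced → cash-and-carry (borrow at r, buy the stock and collect the dividends, short the forward).
Profit at T = |F_mkt − F*| = |87.73 − 85.9889| = €1.74 per share

€1.74 per share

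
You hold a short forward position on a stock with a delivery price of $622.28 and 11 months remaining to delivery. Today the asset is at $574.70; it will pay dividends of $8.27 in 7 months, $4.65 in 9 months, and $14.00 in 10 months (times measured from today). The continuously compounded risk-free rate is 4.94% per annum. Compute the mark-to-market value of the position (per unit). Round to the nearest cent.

$45.98

PV(remaining dividends) I = 8.27·e^(−0.0494·7/12) + 4.65·e^(−0.0494·9/12) + 14.00·e^(−0.0494·10/12) = 25.9513
Current forward F = (S − I)·e^(rT) = (574.70 − 25.9513)·e^(0.0494·11/12) = 548.7487 × 1.046324 = 574.1689
Value (long) = (F − K)·e^(−rT) = (574.1689 − 622.28) × 0.955727 = -45.9811
Short position value = −(long value) = $45.98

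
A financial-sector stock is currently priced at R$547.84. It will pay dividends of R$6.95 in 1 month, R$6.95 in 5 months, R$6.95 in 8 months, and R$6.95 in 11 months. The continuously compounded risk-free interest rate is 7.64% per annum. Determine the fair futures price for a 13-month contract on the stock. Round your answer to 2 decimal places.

R$566.08

PV(dividends) I = 6.95·e^(−0.0764·1/12) + 6.95·e^(−0.0764·5/12) + 6.95·e^(−0.0764·8/12) + 6.95·e^(−0.0764·11/12)
I = 6.9059 + 6.7322 + 6.6049 + 6.4799 = 26.7229
F = (S − I)·e^(rT) = (547.84 − 26.7229) · e^(0.0764·13/12)
= 521.1171 · e^0.082767 = 521.1171 × 1.086289 = R$566.08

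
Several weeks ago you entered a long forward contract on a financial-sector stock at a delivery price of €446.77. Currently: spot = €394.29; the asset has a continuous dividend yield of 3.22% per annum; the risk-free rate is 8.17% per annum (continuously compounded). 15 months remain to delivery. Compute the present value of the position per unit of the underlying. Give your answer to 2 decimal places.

Current fair forward for the remaining 15 months: F = S·e^((r − q)·T), (r − q) = 0.0817 − 0.0322 = 0.0495
F = 394.29 · e^(0.0495 × 15/12) = 394.29 × 1.063829 = 419.4571
Value of long forward = (F − K)·e^(−rT) = (419.4571 − 446.77) · e^(−0.0817·15/12)
= -27.3129 × 0.902917 = -24.66

-€24.66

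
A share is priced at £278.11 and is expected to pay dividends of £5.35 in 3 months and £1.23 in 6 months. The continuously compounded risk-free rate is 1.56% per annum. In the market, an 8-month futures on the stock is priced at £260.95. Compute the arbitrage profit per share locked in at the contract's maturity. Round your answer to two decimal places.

PV(dividends) I = 5.35·e^(−0.0156·3/12) + 1.23·e^(−0.0156·6/12) = 6.5496
Fair futures F* = (S − I)·e^(rT) = (278.11 − 6.5496)·e^0.010400 = 271.5604 × 1.010454 = 274.3993
Market £260.95 < fair 274.3993: forward underpriced → reverse cash-and-carry (short the stock, invest proceeds at r, pay the dividends, go long the forward).
Profit at T = |F_mkt − F*| = |260.95 − 274.3993| = £13.45 per share

£13.45 per share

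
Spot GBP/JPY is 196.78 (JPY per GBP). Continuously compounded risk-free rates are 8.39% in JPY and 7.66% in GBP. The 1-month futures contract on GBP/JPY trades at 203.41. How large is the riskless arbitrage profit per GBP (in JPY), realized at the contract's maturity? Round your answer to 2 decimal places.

6.51 per GBP (in JPY)

Fair futures: F* = S·e^(carry·T), with carry = (r_JPY − r_GBP) = 0.0839 − 0.0766 = 0.0073
F* = 196.78 · e^(0.0073 × 1/12) = 196.78 · e^0.000608 = 196.78 × 1.000608 = 196.8996
Market 203.41 > fair 196.8996: forward overpriced → cash-and-carry (buy spot, short the forward).
At maturity, profit = |F_mkt − F*| = |203.41 − 196.8996| = 6.51 per GBP (in JPY)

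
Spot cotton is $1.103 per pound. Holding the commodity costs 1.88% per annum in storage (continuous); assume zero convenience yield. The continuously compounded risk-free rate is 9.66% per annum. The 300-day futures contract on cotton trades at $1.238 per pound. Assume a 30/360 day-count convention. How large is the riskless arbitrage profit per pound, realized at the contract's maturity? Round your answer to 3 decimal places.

$0.024 per pound

Fair futures: F* = S·e^(carry·T), with carry = (r + u) = 0.0966 + 0.0188 = 0.1154
F* = 1.103 · e^(0.1154 × 300/360) = 1.103 · e^0.096167 = 1.103 × 1.100943 = $1.2143
Market $1.238 > fair $1.2143: forward overpriced → cash-and-carry (buy spot, short the forward).
At maturity, profit = |F_mkt − F*| = |1.238 − 1.2143| = $0.024 per pound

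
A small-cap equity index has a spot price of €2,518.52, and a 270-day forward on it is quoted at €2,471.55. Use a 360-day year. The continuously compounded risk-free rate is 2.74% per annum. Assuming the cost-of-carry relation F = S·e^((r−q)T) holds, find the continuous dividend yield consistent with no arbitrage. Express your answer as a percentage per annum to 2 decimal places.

From F = S·e^((r−q)T): (r − q) = ln(F/S)/T
ln(2471.55/2518.52) = ln(0.981350) = -0.018826
(r − q) = -0.018826 / (270/360) = -0.025101
q = r − ln(F/S)/T = 0.0274 + 0.025101 = 0.052501
q = 5.25%

5.25%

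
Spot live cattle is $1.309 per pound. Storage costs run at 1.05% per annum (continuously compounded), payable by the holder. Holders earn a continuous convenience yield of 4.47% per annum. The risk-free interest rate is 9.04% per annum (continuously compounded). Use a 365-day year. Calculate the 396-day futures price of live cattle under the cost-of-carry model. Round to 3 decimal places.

Net carry = r + u − y = 0.0904 + 0.0105 − 0.0447 = 0.0562
F = S·e^((r+u−y)T) = 1.309 · e^(0.0562 × 396/365) = 1.309 · e^0.060973
= 1.309 × 1.062870 = $1.391 per pound

$1.391 per pound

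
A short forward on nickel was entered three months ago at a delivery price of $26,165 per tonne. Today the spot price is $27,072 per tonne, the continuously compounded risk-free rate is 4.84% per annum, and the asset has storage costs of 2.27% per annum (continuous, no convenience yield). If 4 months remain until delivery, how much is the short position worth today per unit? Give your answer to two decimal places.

-$1531.36 per tonne

Current fair forward for the remaining 4 months: F = S·e^((r + u)·T), (r + u) = 0.0484 + 0.0227 = 0.0711
F = 27072 · e^(0.0711 × 4/12) = 27072 × 1.02398308 = 27721.2699
Value of long forward = (F − K)·e^(−rT) = (27721.2699 − 26165) · e^(−0.0484·4/12)
= 1556.2699 × 0.98399611 = 1531.36
Short position value = −(long value) = -$1531.36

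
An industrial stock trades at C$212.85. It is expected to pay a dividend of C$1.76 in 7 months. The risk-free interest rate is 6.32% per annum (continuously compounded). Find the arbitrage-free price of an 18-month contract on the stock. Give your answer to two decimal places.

PV(dividends) I = 1.76·e^(−0.0632·7/12)
I = 1.6963
F = (S − I)·e^(rT) = (212.85 − 1.6963) · e^(0.0632·18/12)
= 211.1537 · e^0.094800 = 211.1537 × 1.099439 = C$232.15

C$232.15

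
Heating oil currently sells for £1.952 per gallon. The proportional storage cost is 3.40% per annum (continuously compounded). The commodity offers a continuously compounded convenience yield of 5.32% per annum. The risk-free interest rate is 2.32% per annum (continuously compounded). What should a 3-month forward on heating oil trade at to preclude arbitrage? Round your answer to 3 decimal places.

Net carry = r + u − y = 0.0232 + 0.0340 − 0.0532 = 0.0040
F = S·e^((r+u−y)T) = 1.952 · e^(0.0040 × 3/12) = 1.952 · e^0.001000
= 1.952 × 1.001001 = £1.954 per gallon

£1.954 per gallon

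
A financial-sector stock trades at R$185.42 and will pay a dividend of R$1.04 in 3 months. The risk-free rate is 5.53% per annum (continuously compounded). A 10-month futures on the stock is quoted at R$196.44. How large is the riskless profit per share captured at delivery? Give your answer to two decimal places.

PV(dividends) I = 1.04·e^(−0.0553·3/12) = 1.0257
Fair futures F* = (S − I)·e^(rT) = (185.42 − 1.0257)·e^0.046083 = 184.3943 × 1.047161 = 193.0905
Market R$196.44 > fair 193.0905: forward overpriced → cash-and-carry (borrow at r, buy the stock and collect the dividends, short the forward).
Profit at T = |F_mkt − F*| = |196.44 − 193.0905| = R$3.35 per share

R$3.35 per share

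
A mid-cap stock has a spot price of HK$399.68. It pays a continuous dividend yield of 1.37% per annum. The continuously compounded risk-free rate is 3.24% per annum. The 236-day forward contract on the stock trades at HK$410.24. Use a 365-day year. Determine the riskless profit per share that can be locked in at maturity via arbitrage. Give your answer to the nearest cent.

HK$5.70 per share

Fair forward: F* = S·e^(carry·T), with carry = (r − q) = 0.0324 − 0.0137 = 0.0187
F* = 399.68 · e^(0.0187 × 236/365) = 399.68 · e^0.012091 = 399.68 × 1.012164 = HK$404.5417
Market HK$410.24 > fair HK$404.5417: forward overpriced → cash-and-carry (buy spot, short the forward).
At maturity, profit = |F_mkt − F*| = |410.24 − 404.5417| = HK$5.70 per share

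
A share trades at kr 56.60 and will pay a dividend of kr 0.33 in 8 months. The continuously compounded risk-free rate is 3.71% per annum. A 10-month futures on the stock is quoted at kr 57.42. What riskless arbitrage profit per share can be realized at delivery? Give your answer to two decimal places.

PV(dividends) I = 0.33·e^(−0.0371·8/12) = 0.3219
Fair futures F* = (S − I)·e^(rT) = (56.60 − 0.3219)·e^0.030917 = 56.2781 × 1.031400 = 58.0452
Market kr 57.42 < fair 58.0452: forward underpriced → reverse cash-and-carry (short the stock, invest proceeds at r, pay the dividends, go long the forward).
Profit at T = |F_mkt − F*| = |57.42 − 58.0452| = kr 0.63 per share

kr 0.63 per share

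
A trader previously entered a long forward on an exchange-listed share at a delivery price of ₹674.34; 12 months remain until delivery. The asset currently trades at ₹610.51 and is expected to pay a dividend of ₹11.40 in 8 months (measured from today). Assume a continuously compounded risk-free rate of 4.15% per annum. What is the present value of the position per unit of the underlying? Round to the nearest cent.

-₹47.51

PV(remaining dividends) I = 11.40·e^(−0.0415·8/12) = 11.0889
Current forward F = (S − I)·e^(rT) = (610.51 − 11.0889)·e^(0.0415·12/12) = 599.4211 × 1.042373 = 624.8204
Value (long) = (F − K)·e^(−rT) = (624.8204 − 674.34) × 0.959349 = -47.5066
Value = -₹47.51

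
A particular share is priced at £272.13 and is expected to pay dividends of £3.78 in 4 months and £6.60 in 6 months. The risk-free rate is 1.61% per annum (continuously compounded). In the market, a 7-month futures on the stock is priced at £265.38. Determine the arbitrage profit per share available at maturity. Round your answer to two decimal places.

£1.09 per share

PV(dividends) I = 3.78·e^(−0.0161·4/12) + 6.60·e^(−0.0161·6/12) = 10.3069
Fair futures F* = (S − I)·e^(rT) = (272.13 − 10.3069)·e^0.009392 = 261.8231 × 1.009436 = 264.2937
Market £265.38 > fair 264.2937: forward overpriced → cash-and-carry (borrow at r, buy the stock and collect the dividends, short the forward).
Profit at T = |F_mkt − F*| = |265.38 − 264.2937| = £1.09 per share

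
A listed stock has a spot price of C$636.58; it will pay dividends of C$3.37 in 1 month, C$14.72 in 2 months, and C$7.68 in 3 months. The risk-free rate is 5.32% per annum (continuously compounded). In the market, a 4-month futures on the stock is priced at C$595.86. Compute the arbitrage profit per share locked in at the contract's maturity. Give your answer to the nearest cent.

PV(dividends) I = 3.37·e^(−0.0532·1/12) + 14.72·e^(−0.0532·2/12) + 7.68·e^(−0.0532·3/12) = 25.5237
Fair futures F* = (S − I)·e^(rT) = (636.58 − 25.5237)·e^0.017733 = 611.0563 × 1.017891 = 621.9887
Market C$595.86 < fair 621.9887: forward underpriced → reverse cash-and-carry (short the stock, invest proceeds at r, pay the dividends, go long the forward).
Profit at T = |F_mkt − F*| = |595.86 − 621.9887| = C$26.13 per share

C$26.13 per share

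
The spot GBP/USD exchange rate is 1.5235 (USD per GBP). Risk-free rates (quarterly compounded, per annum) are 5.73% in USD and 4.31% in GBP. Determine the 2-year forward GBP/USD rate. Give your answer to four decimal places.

By covered interest parity, F = S · (1+r_USD/4)^(4T) / (1+r_GBP/4)^(4T)
= 1.5235 × 1.120513 / 1.089522 = 1.5235 × 1.028445
F = 1.5668 USD per GBP

1.5668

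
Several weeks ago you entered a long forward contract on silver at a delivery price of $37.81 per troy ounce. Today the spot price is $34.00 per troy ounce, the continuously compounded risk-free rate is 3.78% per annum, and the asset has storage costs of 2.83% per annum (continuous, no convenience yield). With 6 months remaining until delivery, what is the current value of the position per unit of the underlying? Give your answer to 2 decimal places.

Current fair forward for the remaining 6 months: F = S·e^((r + u)·T), (r + u) = 0.0378 + 0.0283 = 0.0661
F = 34.00 · e^(0.0661 × 6/12) = 34.00 × 1.033602 = 35.1425
Value of long forward = (F − K)·e^(−rT) = (35.1425 − 37.81) · e^(−0.0378·6/12)
= -2.6675 × 0.981277 = -2.62

-$2.62 per troy ounce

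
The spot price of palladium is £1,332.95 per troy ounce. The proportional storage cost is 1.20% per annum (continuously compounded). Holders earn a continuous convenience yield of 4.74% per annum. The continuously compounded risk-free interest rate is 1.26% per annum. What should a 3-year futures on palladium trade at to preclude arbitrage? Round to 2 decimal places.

£1,244.82 per troy ounce

Net carry = r + u − y = 0.0126 + 0.0120 − 0.0474 = -0.0228
F = S·e^((r+u−y)T) = 1332.95 · e^(-0.0228 × 3) = 1332.95 · e^-0.06840000
= 1332.95 × 0.93388684 = £1,244.82 per troy ounce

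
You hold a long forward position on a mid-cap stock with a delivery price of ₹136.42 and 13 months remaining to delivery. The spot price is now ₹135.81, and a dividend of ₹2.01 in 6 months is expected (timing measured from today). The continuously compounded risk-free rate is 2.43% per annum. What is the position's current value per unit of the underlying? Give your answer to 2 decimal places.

PV(remaining dividends) I = 2.01·e^(−0.0243·6/12) = 1.9857
Current forward F = (S − I)·e^(rT) = (135.81 − 1.9857)·e^(0.0243·13/12) = 133.8243 × 1.026675 = 137.3941
Value (long) = (F − K)·e^(−rT) = (137.3941 − 136.42) × 0.974018 = 0.9488
Value = ₹0.95

₹0.95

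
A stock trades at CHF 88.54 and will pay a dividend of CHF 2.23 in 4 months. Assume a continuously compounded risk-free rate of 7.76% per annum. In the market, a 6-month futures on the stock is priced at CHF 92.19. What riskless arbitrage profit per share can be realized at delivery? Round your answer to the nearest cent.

PV(dividends) I = 2.23·e^(−0.0776·4/12) = 2.1731
Fair futures F* = (S − I)·e^(rT) = (88.54 − 2.1731)·e^0.038800 = 86.3669 × 1.039563 = 89.7838
Market CHF 92.19 > fair 89.7838: forward overpriced → cash-and-carry (borrow at r, buy the stock and collect the dividends, short the forward).
Profit at T = |F_mkt − F*| = |92.19 − 89.7838| = CHF 2.41 per share

CHF 2.41 per share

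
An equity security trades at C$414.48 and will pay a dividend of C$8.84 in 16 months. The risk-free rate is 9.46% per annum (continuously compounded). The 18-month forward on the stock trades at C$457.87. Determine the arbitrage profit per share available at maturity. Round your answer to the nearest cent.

PV(dividends) I = 8.84·e^(−0.0946·16/12) = 7.7924
Fair forward F* = (S − I)·e^(rT) = (414.48 − 7.7924)·e^0.141900 = 406.6876 × 1.152461 = 468.6916
Market C$457.87 < fair 468.6916: forward underpriced → reverse cash-and-carry (short the stock, invest proceeds at r, pay the dividends, go long the forward).
Profit at T = |F_mkt − F*| = |457.87 − 468.6916| = C$10.82 per share

C$10.82 per share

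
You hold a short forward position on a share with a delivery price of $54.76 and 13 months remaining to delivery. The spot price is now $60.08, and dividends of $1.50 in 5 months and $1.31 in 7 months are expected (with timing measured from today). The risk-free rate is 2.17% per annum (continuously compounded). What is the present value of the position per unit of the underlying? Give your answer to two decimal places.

-$3.81

PV(remaining dividends) I = 1.50·e^(−0.0217·5/12) + 1.31·e^(−0.0217·7/12) = 2.7800
Current forward F = (S − I)·e^(rT) = (60.08 − 2.7800)·e^(0.0217·13/12) = 57.3000 × 1.023787 = 58.6630
Value (long) = (F − K)·e^(−rT) = (58.6630 − 54.76) × 0.976766 = 3.8123
Short position value = −(long value) = -$3.81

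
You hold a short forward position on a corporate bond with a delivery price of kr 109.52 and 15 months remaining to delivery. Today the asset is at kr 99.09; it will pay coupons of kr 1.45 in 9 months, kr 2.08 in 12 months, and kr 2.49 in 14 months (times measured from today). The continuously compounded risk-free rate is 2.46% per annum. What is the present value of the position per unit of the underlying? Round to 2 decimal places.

kr 12.99

PV(remaining coupons) I = 1.45·e^(−0.0246·9/12) + 2.08·e^(−0.0246·12/12) + 2.49·e^(−0.0246·14/12) = 5.8725
Current forward F = (S − I)·e^(rT) = (99.09 − 5.8725)·e^(0.0246·15/12) = 93.2175 × 1.031228 = 96.1285
Value (long) = (F − K)·e^(−rT) = (96.1285 − 109.52) × 0.969718 = -12.9860
Short position value = −(long value) = kr 12.99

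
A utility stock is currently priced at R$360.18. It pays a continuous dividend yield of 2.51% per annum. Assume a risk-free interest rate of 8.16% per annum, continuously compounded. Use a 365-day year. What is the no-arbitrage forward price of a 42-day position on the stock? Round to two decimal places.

R$362.53

F = S·e^((r − q)T) = 360.18 · e^((0.0816 − 0.0251) × 42/365)
= 360.18 · e^0.006501 = 360.18 × 1.006522
F = R$362.53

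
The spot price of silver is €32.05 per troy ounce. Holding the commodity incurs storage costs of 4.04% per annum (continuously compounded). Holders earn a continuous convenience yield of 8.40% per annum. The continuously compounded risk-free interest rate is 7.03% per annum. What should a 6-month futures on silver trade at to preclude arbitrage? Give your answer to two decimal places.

Net carry = r + u − y = 0.0703 + 0.0404 − 0.0840 = 0.0267
F = S·e^((r+u−y)T) = 32.05 · e^(0.0267 × 6/12) = 32.05 · e^0.013350
= 32.05 × 1.013440 = €32.48 per troy ounce

€32.48 per troy ounce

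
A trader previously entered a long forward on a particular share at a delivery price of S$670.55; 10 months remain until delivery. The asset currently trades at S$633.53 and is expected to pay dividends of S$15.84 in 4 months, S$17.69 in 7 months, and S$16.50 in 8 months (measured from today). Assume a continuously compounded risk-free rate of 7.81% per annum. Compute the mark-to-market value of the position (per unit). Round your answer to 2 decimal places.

-S$42.77

PV(remaining dividends) I = 15.84·e^(−0.0781·4/12) + 17.69·e^(−0.0781·7/12) + 16.50·e^(−0.0781·8/12) = 47.9980
Current forward F = (S − I)·e^(rT) = (633.53 − 47.9980)·e^(0.0781·10/12) = 585.5320 × 1.067248 = 624.9079
Value (long) = (F − K)·e^(−rT) = (624.9079 − 670.55) × 0.936989 = -42.7661
Value = -S$42.77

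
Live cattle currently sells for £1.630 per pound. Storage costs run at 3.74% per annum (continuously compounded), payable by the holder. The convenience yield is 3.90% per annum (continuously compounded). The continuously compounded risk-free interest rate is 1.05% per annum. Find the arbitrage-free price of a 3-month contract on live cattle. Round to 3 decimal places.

£1.634 per pound

Net carry = r + u − y = 0.0105 + 0.0374 − 0.0390 = 0.0089
F = S·e^((r+u−y)T) = 1.630 · e^(0.0089 × 3/12) = 1.630 · e^0.002225
= 1.630 × 1.002227 = £1.634 per pound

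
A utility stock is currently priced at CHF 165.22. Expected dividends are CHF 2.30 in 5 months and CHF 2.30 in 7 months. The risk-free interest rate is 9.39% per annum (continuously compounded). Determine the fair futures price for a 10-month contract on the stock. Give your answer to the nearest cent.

PV(dividends) I = 2.30·e^(−0.0939·5/12) + 2.30·e^(−0.0939·7/12)
I = 2.2118 + 2.1774 = 4.3892
F = (S − I)·e^(rT) = (165.22 − 4.3892) · e^(0.0939·10/12)
= 160.8308 · e^0.078250 = 160.8308 × 1.081393 = CHF 173.92

CHF 173.92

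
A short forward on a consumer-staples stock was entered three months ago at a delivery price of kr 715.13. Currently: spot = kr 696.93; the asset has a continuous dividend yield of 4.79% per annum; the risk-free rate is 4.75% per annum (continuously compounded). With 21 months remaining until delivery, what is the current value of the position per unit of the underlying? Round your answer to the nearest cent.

kr 17.20

Current fair forward for the remaining 21 months: F = S·e^((r − q)·T), (r − q) = 0.0475 − 0.0479 = -0.0004
F = 696.93 · e^(-0.0004 × 21/12) = 696.93 × 0.999300 = 696.4421
Value of long forward = (F − K)·e^(−rT) = (696.4421 − 715.13) · e^(−0.0475·21/12)
= -18.6879 × 0.920236 = -17.20
Short position value = −(long value) = kr 17.20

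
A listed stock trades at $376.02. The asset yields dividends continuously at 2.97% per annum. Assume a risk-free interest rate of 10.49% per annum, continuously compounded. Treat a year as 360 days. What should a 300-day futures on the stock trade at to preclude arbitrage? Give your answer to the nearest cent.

$400.34

F = S·e^((r − q)T) = 376.02 · e^((0.1049 − 0.0297) × 300/360)
= 376.02 · e^0.062667 = 376.02 × 1.064672
F = $400.34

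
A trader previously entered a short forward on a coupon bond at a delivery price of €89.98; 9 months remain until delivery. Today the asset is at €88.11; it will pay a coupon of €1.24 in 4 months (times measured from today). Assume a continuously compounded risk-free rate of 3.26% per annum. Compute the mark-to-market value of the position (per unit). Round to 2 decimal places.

PV(remaining coupons) I = 1.24·e^(−0.0326·4/12) = 1.2266
Current forward F = (S − I)·e^(rT) = (88.11 − 1.2266)·e^(0.0326·9/12) = 86.8834 × 1.024751 = 89.0339
Value (long) = (F − K)·e^(−rT) = (89.0339 − 89.98) × 0.975846 = -0.9232
Short position value = −(long value) = €0.92

€0.92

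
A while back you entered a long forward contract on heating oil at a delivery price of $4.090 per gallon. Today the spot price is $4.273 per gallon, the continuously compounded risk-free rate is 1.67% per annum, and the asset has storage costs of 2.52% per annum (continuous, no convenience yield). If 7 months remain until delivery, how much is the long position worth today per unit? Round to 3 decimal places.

Current fair forward for the remaining 7 months: F = S·e^((r + u)·T), (r + u) = 0.0167 + 0.0252 = 0.0419
F = 4.273 · e^(0.0419 × 7/12) = 4.273 × 1.024743 = 4.3787
Value of long forward = (F − K)·e^(−rT) = (4.3787 − 4.090) · e^(−0.0167·7/12)
= 0.2887 × 0.990306 = 0.286

$0.286 per gallon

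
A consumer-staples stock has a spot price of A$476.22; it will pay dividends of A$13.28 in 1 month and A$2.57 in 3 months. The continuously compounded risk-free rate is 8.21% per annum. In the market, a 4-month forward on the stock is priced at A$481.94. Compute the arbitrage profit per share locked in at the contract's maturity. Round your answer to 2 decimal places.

PV(dividends) I = 13.28·e^(−0.0821·1/12) + 2.57·e^(−0.0821·3/12) = 15.7072
Fair forward F* = (S − I)·e^(rT) = (476.22 − 15.7072)·e^0.027367 = 460.5128 × 1.027745 = 473.2897
Market A$481.94 > fair 473.2897: forward overpriced → cash-and-carry (borrow at r, buy the stock and collect the dividends, short the forward).
Profit at T = |F_mkt − F*| = |481.94 − 473.2897| = A$8.65 per share

A$8.65 per share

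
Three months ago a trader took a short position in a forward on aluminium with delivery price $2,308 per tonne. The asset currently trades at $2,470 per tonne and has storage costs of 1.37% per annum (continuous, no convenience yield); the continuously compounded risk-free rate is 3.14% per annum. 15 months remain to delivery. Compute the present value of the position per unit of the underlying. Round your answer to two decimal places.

-$293.50 per tonne

Current fair forward for the remaining 15 months: F = S·e^((r + u)·T), (r + u) = 0.0314 + 0.0137 = 0.0451
F = 2470 · e^(0.0451 × 15/12) = 2470 × 1.05799436 = 2613.2461
Value of long forward = (F − K)·e^(−rT) = (2613.2461 − 2308) · e^(−0.0314·15/12)
= 305.2461 × 0.96151030 = 293.50
Short position value = −(long value) = -$293.50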